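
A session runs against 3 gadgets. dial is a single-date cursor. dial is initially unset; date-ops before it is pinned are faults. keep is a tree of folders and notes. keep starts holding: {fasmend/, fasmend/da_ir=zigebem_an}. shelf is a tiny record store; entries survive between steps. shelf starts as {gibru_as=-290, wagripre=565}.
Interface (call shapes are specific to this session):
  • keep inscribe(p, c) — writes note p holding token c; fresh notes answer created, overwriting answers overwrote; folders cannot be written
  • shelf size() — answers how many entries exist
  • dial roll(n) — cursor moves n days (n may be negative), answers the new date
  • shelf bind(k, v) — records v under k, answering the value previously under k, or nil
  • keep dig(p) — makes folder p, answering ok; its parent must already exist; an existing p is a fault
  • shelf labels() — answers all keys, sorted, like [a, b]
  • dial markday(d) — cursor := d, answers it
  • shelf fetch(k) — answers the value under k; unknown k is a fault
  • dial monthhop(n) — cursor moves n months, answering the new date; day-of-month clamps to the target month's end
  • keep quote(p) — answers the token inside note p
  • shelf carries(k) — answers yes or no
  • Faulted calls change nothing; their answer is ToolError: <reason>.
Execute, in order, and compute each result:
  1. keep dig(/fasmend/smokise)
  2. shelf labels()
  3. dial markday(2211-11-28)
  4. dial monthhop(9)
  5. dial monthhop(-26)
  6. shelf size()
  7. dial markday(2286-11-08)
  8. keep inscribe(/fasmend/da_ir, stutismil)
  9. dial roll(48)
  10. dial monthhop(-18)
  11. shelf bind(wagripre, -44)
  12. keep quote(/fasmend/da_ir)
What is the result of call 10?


==> keep dig(p: /fasmend/smokise)
<== ok
==> shelf labels()
<== [gibru_as, wagripre]
==> dial markday(d: 2211-11-28)
<== 2211-11-28
==> dial monthhop(n: 9)
<== 2212-08-28
==> dial monthhop(n: -26)
<== 2210-06-28
==> shelf size()
<== 2
==> dial markday(d: 2286-11-08)
<== 2286-11-08
==> keep inscribe(p: /fasmend/da_ir, c: stutismil)
<== overwrote
==> dial roll(n: 48)
<== 2286-12-26
==> dial monthhop(n: -18)
<== 2285-06-26
==> shelf bind(k: wagripre, v: -44)
<== 565
==> keep quote(p: /fasmend/da_ir)
<== stutismil

Answer: 2285-06-26


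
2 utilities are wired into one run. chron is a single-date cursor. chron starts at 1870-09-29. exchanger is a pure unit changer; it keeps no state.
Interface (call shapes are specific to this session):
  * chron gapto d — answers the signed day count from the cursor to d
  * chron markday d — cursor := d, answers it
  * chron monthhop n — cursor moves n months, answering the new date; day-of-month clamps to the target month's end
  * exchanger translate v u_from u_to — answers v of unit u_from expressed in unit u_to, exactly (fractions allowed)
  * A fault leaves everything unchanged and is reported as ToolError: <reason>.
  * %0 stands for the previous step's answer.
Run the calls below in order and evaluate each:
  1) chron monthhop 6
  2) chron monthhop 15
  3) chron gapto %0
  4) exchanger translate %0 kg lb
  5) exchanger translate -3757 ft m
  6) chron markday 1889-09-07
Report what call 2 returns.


Answer: 1872-06-29

Derivation:
CALL chron monthhop[n→6]
RET  1871-03-29
CALL chron monthhop[n→15]
RET  1872-06-29
CALL chron gapto[d→%0]
RET  0
CALL exchanger translate[v→%0; u_from→kg; u_to→lb]
RET  0
CALL exchanger translate[v→-3757; u_from→ft; u_to→m]
RET  -1431417/1250
CALL chron markday[d→1889-09-07]
RET  1889-09-07


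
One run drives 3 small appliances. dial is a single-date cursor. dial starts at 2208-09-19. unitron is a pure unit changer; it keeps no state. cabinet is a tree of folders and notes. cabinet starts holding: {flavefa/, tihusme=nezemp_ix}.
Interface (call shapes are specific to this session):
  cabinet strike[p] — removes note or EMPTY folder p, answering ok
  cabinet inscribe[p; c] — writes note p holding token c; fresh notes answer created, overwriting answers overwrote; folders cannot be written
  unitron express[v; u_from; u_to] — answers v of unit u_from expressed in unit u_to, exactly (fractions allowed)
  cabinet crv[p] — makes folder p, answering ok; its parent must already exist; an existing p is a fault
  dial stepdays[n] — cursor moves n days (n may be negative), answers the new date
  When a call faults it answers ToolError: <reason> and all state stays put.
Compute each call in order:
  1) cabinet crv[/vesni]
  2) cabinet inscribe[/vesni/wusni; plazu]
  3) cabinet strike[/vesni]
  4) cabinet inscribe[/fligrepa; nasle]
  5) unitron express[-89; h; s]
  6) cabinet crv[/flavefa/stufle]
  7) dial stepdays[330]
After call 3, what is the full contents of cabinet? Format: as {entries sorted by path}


$ cabinet crv p=/vesni
= ok
$ cabinet inscribe p=/vesni/wusni c=plazu
= created
$ cabinet strike p=/vesni
= ToolError: not empty
$ cabinet inscribe p=/fligrepa c=nasle
= created
$ unitron express v=-89 u_from=h u_to=s
= -320400
$ cabinet crv p=/flavefa/stufle
= ok
$ dial stepdays n=330
= 2209-08-15

Answer: {flavefa/, tihusme=nezemp_ix, vesni/, vesni/wusni=plazu}


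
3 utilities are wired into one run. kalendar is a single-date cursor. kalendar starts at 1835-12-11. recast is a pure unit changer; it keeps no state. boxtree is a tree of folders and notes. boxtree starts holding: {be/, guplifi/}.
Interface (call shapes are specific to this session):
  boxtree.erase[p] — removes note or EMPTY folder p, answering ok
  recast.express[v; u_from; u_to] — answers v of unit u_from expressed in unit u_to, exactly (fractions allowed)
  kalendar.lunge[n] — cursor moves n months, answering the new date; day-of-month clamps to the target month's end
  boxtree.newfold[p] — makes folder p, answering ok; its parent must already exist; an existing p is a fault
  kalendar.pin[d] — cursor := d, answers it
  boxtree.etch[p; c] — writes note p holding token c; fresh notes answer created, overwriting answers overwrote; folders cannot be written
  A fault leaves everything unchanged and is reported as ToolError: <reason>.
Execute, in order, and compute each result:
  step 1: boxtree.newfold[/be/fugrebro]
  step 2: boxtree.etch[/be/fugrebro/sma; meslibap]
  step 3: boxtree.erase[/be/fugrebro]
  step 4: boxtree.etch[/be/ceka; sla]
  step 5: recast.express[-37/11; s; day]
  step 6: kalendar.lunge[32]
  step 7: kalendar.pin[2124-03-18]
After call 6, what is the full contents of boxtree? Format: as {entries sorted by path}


Answer: {be/, be/ceka=sla, be/fugrebro/, be/fugrebro/sma=meslibap, guplifi/}

Derivation:
Calling newfold on p='/be/fugrebro', and observe ok.
I invoke etch on p='/be/fugrebro/sma', c='meslibap', → created.
Then erase on p='/be/fugrebro', — result: ToolError: not empty.
I call etch on p='/be/ceka', c='sla', — result: created.
Using express on v='-37/11', u_from='s', u_to='day', and observe -37/950400.
I invoke lunge on n='32', and observe 1838-08-11.
I try pin on d='2124-03-18', → 2124-03-18.


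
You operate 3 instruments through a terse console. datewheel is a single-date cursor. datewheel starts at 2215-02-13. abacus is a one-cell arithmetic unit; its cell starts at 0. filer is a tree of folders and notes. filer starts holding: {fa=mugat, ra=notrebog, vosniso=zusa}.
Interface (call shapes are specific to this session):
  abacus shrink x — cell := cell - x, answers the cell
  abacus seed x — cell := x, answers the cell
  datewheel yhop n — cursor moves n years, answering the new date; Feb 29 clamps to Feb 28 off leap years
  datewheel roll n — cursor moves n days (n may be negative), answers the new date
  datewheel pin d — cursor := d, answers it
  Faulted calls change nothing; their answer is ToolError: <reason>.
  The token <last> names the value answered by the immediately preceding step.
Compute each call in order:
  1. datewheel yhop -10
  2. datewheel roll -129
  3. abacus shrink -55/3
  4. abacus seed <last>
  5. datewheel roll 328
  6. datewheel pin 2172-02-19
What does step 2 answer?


Answer: 2204-10-07

Derivation:
>> datewheel yhop(n=-10)
<< 2205-02-13
>> datewheel roll(n=-129)
<< 2204-10-07
>> abacus shrink(x=-55/3)
<< 55/3
>> abacus seed(x=<last>)
<< 55/3
>> datewheel roll(n=328)
<< 2205-08-31
>> datewheel pin(d=2172-02-19)
<< 2172-02-19


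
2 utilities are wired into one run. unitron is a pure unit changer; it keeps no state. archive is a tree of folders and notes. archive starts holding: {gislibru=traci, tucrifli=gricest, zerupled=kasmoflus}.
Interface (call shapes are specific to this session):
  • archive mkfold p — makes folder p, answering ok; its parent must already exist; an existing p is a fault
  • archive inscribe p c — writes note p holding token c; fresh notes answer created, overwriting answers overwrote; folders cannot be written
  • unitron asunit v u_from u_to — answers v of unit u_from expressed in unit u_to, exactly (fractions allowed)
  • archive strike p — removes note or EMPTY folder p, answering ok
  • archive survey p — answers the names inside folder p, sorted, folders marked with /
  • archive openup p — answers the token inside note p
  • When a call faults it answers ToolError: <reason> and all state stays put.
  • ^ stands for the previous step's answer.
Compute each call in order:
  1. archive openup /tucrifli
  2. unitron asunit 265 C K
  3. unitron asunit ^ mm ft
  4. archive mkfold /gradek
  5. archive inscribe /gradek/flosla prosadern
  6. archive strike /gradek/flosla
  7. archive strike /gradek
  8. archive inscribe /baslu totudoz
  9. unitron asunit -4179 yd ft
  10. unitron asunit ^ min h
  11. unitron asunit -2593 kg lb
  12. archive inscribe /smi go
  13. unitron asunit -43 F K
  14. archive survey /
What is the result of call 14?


==> archive openup(p→/tucrifli)
<== gricest
==> unitron asunit(v→265, u_from→C, u_to→K)
<== 10763/20
==> unitron asunit(v→^, u_from→mm, u_to→ft)
<== 10763/6096
==> archive mkfold(p→/gradek)
<== ok
==> archive inscribe(p→/gradek/flosla, c→prosadern)
<== created
==> archive strike(p→/gradek/flosla)
<== ok
==> archive strike(p→/gradek)
<== ok
==> archive inscribe(p→/baslu, c→totudoz)
<== created
==> unitron asunit(v→-4179, u_from→yd, u_to→ft)
<== -12537
==> unitron asunit(v→^, u_from→min, u_to→h)
<== -4179/20
==> unitron asunit(v→-2593, u_from→kg, u_to→lb)
<== -259300000000/45359237
==> archive inscribe(p→/smi, c→go)
<== created
==> unitron asunit(v→-43, u_from→F, u_to→K)
<== 13889/60
==> archive survey(p→/)
<== [baslu, gislibru, smi, tucrifli, zerupled]

Answer: [baslu, gislibru, smi, tucrifli, zerupled]


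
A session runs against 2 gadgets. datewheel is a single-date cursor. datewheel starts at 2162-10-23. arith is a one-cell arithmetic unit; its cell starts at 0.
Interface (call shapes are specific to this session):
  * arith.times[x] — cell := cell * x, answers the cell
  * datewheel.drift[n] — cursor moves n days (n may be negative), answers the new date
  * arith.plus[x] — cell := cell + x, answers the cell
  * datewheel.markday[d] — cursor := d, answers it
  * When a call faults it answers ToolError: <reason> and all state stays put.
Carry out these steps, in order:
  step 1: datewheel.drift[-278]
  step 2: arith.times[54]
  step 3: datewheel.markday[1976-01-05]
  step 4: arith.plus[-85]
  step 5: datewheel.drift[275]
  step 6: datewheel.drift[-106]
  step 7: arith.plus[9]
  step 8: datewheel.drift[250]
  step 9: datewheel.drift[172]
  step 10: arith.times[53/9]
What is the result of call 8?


I run datewheel.drift with n=-278, — result: 2162-01-18.
I run arith.times with x=54, and get 0.
I run datewheel.markday with d=1976-01-05: 1976-01-05.
I run arith.plus with x=-85, → -85.
I try datewheel.drift with n=275, giving 1976-10-06.
Then datewheel.drift with n=-106, — result: 1976-06-22.
Then arith.plus with x=9, and observe -76.
Using datewheel.drift with n=250, — result: 1977-02-27.
I call datewheel.drift with n=172, — result: 1977-08-18.
Using arith.times with x=53/9, giving -4028/9.

Answer: 1977-02-27


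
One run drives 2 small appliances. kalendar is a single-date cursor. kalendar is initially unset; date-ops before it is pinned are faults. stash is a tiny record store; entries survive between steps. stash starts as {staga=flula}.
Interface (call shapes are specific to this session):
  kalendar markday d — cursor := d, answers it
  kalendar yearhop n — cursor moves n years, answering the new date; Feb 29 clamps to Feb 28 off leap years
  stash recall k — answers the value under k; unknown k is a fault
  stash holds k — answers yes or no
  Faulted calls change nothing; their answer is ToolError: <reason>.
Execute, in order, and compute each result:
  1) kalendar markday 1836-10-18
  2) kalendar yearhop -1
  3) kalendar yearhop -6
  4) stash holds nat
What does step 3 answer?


Do: kalendar markday[d=1836-10-18]
See: 1836-10-18
Do: kalendar yearhop[n=-1]
See: 1835-10-18
Do: kalendar yearhop[n=-6]
See: 1829-10-18
Do: stash holds[k=nat]
See: no

Answer: 1829-10-18


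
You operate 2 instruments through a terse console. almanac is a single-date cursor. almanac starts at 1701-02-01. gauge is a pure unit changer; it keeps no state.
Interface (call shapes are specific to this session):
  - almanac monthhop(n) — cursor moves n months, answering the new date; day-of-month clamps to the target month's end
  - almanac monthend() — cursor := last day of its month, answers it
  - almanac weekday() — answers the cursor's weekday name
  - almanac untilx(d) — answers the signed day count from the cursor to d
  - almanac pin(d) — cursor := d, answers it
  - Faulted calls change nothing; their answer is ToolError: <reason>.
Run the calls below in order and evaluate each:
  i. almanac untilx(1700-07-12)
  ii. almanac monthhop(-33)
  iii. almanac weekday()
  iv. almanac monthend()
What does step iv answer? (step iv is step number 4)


Answer: 1698-05-31

Derivation:
$ almanac untilx d: 1700-07-12
  -204
$ almanac monthhop n: -33
  1698-05-01
$ almanac weekday
  Thursday
$ almanac monthend
  1698-05-31


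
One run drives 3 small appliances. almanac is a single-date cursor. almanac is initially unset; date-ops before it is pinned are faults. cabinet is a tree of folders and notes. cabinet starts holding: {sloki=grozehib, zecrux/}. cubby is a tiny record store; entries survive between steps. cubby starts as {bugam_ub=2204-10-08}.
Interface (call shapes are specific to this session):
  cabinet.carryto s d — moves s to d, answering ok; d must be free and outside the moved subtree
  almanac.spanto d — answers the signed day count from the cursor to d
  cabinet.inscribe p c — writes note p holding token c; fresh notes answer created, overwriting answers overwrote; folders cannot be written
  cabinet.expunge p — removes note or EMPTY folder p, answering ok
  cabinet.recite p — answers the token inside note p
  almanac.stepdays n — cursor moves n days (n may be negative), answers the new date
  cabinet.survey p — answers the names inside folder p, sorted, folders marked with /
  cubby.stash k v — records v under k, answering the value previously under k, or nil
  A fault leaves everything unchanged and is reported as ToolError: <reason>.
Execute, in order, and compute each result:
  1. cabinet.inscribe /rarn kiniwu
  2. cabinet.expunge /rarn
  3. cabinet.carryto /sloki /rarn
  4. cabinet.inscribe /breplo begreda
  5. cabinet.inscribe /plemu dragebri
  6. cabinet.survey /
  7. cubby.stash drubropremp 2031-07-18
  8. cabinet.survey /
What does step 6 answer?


% cabinet.inscribe p=/rarn c=kiniwu
:: created
% cabinet.expunge p=/rarn
:: ok
% cabinet.carryto s=/sloki d=/rarn
:: ok
% cabinet.inscribe p=/breplo c=begreda
:: created
% cabinet.inscribe p=/plemu c=dragebri
:: created
% cabinet.survey p=/
:: [breplo, plemu, rarn, zecrux/]
% cubby.stash k=drubropremp v=2031-07-18
:: nil
% cabinet.survey p=/
:: [breplo, plemu, rarn, zecrux/]

Answer: [breplo, plemu, rarn, zecrux/]


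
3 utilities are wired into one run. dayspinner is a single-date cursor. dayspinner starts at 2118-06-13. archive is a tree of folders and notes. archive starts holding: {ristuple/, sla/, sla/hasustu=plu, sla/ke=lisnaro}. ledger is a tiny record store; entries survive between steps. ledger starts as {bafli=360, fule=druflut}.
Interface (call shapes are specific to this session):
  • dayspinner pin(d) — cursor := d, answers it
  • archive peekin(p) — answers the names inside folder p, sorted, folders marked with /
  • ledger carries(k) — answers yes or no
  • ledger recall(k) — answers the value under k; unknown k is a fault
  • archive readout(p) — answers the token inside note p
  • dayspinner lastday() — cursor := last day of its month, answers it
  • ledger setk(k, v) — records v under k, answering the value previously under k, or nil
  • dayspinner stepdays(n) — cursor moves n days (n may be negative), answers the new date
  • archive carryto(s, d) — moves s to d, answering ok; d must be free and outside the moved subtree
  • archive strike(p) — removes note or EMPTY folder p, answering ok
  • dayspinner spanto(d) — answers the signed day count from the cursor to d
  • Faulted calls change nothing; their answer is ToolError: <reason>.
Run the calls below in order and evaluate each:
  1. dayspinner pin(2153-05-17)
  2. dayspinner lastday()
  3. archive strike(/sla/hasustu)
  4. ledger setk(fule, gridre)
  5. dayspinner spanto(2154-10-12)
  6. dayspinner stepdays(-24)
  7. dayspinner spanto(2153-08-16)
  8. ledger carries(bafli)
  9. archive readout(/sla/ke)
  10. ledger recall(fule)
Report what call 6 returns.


Answer: 2153-05-07

Derivation:
I call dayspinner pin passing d='2153-05-17', and see 2153-05-17.
I run dayspinner lastday(): 2153-05-31.
I run archive strike passing p='/sla/hasustu', and get ok.
Next I call ledger setk passing k='fule', v='gridre', and see druflut.
Calling dayspinner spanto passing d='2154-10-12', yielding 499.
Calling dayspinner stepdays passing n='-24', and get 2153-05-07.
Invoking dayspinner spanto passing d='2153-08-16', and see 101.
I use ledger carries passing k='bafli': yes.
Invoking archive readout passing p='/sla/ke', yielding lisnaro.
Next I call ledger recall passing k='fule', giving gridre.


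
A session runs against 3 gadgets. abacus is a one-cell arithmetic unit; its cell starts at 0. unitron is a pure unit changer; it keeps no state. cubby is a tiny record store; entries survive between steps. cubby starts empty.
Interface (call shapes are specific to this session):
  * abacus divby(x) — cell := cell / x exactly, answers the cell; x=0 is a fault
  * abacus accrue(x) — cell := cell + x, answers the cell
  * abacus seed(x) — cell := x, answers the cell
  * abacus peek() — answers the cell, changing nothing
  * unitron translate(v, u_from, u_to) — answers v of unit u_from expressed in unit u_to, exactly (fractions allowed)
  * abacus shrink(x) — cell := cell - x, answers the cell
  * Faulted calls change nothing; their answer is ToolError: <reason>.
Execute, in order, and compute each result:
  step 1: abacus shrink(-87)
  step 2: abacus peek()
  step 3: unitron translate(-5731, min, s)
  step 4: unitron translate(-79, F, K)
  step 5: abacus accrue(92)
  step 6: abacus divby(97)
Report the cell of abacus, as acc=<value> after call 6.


// 1. abacus shrink(x='-87') ~> 87
// 2. abacus peek() ~> 87
// 3. unitron translate(v='-5731', u_from='min', u_to='s') ~> -343860
// 4. unitron translate(v='-79', u_from='F', u_to='K') ~> 12689/60
// 5. abacus accrue(x='92') ~> 179
// 6. abacus divby(x='97') ~> 179/97

Answer: acc=179/97


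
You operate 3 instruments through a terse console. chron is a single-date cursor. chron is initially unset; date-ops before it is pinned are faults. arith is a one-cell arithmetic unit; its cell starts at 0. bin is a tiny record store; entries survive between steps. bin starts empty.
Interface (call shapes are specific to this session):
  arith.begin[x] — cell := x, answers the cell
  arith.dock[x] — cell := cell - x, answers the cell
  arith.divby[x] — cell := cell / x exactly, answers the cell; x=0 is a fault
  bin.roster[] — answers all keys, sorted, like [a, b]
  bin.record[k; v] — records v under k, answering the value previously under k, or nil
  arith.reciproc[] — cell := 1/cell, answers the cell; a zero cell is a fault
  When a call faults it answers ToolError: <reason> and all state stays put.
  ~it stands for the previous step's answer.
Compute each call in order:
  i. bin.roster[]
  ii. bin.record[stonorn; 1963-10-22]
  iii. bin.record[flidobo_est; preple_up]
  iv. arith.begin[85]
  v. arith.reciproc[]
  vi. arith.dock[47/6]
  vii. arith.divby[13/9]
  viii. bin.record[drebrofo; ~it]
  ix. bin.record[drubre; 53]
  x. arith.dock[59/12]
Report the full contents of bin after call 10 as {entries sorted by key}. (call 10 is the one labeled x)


I try bin.roster, giving [].
I try bin.record passing k→stonorn, v→1963-10-22, yielding nil.
I call bin.record passing k→flidobo_est, v→preple_up, giving nil.
I invoke arith.begin passing x→85, and see 85.
I call arith.reciproc: 1/85.
Then arith.dock passing x→47/6, and get -3989/510.
Calling arith.divby passing x→13/9, and get -11967/2210.
Invoking bin.record passing k→drebrofo, v→~it, and get nil.
Next I call bin.record passing k→drubre, v→53, giving nil.
Now I run arith.dock passing x→59/12, which returns -136997/13260.

Answer: {drebrofo=-11967/2210, drubre=53, flidobo_est=preple_up, stonorn=1963-10-22}


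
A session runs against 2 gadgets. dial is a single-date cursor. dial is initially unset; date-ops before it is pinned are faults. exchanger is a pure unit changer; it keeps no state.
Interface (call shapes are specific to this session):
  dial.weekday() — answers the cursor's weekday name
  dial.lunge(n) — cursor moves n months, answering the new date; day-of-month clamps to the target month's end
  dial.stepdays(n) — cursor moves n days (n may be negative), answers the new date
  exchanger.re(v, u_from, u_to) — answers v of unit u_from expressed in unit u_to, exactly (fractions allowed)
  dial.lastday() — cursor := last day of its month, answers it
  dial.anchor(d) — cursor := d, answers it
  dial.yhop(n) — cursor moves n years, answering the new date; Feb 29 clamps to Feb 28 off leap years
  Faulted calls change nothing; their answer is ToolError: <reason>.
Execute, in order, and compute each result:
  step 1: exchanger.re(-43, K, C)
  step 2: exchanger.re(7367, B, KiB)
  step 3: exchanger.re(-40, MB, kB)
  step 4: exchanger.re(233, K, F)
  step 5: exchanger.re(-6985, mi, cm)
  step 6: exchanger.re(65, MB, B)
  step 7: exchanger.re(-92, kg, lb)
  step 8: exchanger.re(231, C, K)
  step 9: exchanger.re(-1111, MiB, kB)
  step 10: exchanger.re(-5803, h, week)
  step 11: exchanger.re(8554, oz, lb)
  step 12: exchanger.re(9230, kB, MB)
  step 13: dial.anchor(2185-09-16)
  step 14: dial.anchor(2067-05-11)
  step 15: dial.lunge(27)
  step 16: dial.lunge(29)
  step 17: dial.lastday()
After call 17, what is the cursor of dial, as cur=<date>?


Answer: cur=2072-01-31

Derivation:
# exchanger.re(-43, K, C) : -6323/20
# exchanger.re(7367, B, KiB) : 7367/1024
# exchanger.re(-40, MB, kB) : -40000
# exchanger.re(233, K, F) : -4027/100
# exchanger.re(-6985, mi, cm) : -1124126784
# exchanger.re(65, MB, B) : 65000000
# exchanger.re(-92, kg, lb) : -9200000000/45359237
# exchanger.re(231, C, K) : 10083/20
# exchanger.re(-1111, MiB, kB) : -145620992/125
# exchanger.re(-5803, h, week) : -829/24
# exchanger.re(8554, oz, lb) : 4277/8
# exchanger.re(9230, kB, MB) : 923/100
# dial.anchor(2185-09-16) : 2185-09-16
# dial.anchor(2067-05-11) : 2067-05-11
# dial.lunge(27) : 2069-08-11
# dial.lunge(29) : 2072-01-11
# dial.lastday() : 2072-01-31


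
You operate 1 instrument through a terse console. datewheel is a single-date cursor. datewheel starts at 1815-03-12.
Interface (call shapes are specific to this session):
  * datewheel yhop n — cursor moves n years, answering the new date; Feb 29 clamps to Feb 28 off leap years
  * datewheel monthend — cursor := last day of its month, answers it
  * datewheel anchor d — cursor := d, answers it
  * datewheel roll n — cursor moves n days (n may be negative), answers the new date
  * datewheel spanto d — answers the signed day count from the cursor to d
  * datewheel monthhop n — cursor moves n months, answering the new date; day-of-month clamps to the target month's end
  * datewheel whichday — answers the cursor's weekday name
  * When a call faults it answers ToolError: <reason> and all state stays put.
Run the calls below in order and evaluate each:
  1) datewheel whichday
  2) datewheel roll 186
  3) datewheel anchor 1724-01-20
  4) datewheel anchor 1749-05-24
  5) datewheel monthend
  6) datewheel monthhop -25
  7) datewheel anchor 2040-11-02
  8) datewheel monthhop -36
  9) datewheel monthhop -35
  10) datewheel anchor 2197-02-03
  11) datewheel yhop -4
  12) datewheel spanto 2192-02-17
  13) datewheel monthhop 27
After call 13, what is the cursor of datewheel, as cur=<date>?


% datewheel whichday
[out] Sunday
% datewheel roll n→186
[out] 1815-09-14
% datewheel anchor d→1724-01-20
[out] 1724-01-20
% datewheel anchor d→1749-05-24
[out] 1749-05-24
% datewheel monthend
[out] 1749-05-31
% datewheel monthhop n→-25
[out] 1747-04-30
% datewheel anchor d→2040-11-02
[out] 2040-11-02
% datewheel monthhop n→-36
[out] 2037-11-02
% datewheel monthhop n→-35
[out] 2034-12-02
% datewheel anchor d→2197-02-03
[out] 2197-02-03
% datewheel yhop n→-4
[out] 2193-02-03
% datewheel spanto d→2192-02-17
[out] -352
% datewheel monthhop n→27
[out] 2195-05-03

Answer: cur=2195-05-03


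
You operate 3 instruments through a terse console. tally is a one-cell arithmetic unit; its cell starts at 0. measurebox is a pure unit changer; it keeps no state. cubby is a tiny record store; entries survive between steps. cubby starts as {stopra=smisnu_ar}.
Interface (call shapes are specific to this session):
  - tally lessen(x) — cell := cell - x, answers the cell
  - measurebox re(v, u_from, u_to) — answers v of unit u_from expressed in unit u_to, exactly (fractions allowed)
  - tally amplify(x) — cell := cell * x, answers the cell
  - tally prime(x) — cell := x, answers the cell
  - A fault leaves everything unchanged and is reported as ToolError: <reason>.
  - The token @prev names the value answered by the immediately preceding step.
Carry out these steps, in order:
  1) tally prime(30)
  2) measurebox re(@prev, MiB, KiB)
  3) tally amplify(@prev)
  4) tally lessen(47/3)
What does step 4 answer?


Now I run tally prime with x='30', and get 30.
I invoke measurebox re with v='@prev', u_from='MiB', u_to='KiB', and see 30720.
Calling tally amplify with x='@prev', and see 921600.
I invoke tally lessen with x='47/3', and get 2764753/3.

Answer: 2764753/3


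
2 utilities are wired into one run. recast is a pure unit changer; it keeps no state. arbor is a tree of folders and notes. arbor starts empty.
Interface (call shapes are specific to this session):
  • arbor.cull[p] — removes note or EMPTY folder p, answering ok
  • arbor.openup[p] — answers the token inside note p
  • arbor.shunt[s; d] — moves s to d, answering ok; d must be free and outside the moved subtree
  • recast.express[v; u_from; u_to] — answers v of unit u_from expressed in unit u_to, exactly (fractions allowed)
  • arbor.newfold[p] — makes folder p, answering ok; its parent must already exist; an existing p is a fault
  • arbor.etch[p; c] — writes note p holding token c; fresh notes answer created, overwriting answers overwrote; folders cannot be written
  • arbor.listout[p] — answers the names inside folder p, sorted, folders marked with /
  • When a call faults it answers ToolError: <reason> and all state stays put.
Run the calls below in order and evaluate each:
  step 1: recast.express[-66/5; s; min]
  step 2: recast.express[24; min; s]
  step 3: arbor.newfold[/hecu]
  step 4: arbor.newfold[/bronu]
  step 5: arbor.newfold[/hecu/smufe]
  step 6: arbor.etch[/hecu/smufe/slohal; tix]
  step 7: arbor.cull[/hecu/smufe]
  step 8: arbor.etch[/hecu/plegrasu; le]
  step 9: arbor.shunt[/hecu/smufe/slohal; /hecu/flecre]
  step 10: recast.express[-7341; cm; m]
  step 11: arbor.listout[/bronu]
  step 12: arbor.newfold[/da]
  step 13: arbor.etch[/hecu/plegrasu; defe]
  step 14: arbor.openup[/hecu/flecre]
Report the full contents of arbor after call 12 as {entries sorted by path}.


Answer: {bronu/, da/, hecu/, hecu/flecre=tix, hecu/plegrasu=le, hecu/smufe/}

Derivation:
Invoking recast.express with v=-66/5, u_from=s, u_to=min, and get -11/50.
Calling recast.express with v=24, u_from=min, u_to=s, giving 1440.
Next I call arbor.newfold with p=/hecu, — result: ok.
Using arbor.newfold with p=/bronu, and observe ok.
Then arbor.newfold with p=/hecu/smufe, yielding ok.
I call arbor.etch with p=/hecu/smufe/slohal, c=tix, and see created.
Invoking arbor.cull with p=/hecu/smufe: ToolError: not empty.
I use arbor.etch with p=/hecu/plegrasu, c=le, which returns created.
I try arbor.shunt with s=/hecu/smufe/slohal, d=/hecu/flecre: ok.
Next I call recast.express with v=-7341, u_from=cm, u_to=m, which returns -7341/100.
Next I call arbor.listout with p=/bronu, — result: [].
Using arbor.newfold with p=/da, giving ok.
Now I run arbor.etch with p=/hecu/plegrasu, c=defe, and see overwrote.
Then arbor.openup with p=/hecu/flecre, giving tix.


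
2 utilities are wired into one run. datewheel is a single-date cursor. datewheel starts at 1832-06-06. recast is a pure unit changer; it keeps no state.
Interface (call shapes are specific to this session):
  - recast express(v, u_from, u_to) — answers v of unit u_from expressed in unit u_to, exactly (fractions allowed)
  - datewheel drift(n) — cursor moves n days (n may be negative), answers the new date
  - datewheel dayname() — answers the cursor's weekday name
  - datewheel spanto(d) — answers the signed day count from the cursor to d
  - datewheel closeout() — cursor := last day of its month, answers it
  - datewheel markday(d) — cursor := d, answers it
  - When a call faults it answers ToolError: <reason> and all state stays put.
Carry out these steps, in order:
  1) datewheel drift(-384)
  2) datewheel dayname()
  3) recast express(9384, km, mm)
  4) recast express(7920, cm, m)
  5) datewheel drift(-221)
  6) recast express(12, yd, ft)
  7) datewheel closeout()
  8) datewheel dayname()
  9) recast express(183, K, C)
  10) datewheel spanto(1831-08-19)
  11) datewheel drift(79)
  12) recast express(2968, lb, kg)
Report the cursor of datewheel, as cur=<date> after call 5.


[in] datewheel drift n=-384
= 1831-05-19
[in] datewheel dayname
= Thursday
[in] recast express v=9384 u_from=km u_to=mm
= 9384000000
[in] recast express v=7920 u_from=cm u_to=m
= 396/5
[in] datewheel drift n=-221
= 1830-10-10
[in] recast express v=12 u_from=yd u_to=ft
= 36
[in] datewheel closeout
= 1830-10-31
[in] datewheel dayname
= Sunday
[in] recast express v=183 u_from=K u_to=C
= -1803/20
[in] datewheel spanto d=1831-08-19
= 292
[in] datewheel drift n=79
= 1831-01-18
[in] recast express v=2968 u_from=lb u_to=kg
= 16828276927/12500000

Answer: cur=1830-10-10


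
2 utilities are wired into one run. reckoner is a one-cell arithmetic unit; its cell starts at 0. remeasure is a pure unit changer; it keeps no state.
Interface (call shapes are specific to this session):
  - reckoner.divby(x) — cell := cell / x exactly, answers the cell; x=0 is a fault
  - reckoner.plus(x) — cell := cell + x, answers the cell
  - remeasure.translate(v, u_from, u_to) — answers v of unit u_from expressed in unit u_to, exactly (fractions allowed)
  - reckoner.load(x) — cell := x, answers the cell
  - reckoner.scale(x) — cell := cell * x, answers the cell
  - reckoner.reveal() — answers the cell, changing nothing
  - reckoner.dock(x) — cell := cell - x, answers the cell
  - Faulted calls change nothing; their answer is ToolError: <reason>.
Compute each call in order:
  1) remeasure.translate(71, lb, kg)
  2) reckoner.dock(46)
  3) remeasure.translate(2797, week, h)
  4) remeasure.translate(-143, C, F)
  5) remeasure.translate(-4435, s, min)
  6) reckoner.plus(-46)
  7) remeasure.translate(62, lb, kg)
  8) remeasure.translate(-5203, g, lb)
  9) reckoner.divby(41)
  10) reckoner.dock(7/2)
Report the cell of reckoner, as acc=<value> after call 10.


Answer: acc=-471/82

Derivation:
% remeasure.translate 71 lb kg
[out] 3220505827/100000000
% reckoner.dock 46
[out] -46
% remeasure.translate 2797 week h
[out] 469896
% remeasure.translate -143 C F
[out] -1127/5
% remeasure.translate -4435 s min
[out] -887/12
% reckoner.plus -46
[out] -92
% remeasure.translate 62 lb kg
[out] 1406136347/50000000
% remeasure.translate -5203 g lb
[out] -47300000/4123567
% reckoner.divby 41
[out] -92/41
% reckoner.dock 7/2
[out] -471/82


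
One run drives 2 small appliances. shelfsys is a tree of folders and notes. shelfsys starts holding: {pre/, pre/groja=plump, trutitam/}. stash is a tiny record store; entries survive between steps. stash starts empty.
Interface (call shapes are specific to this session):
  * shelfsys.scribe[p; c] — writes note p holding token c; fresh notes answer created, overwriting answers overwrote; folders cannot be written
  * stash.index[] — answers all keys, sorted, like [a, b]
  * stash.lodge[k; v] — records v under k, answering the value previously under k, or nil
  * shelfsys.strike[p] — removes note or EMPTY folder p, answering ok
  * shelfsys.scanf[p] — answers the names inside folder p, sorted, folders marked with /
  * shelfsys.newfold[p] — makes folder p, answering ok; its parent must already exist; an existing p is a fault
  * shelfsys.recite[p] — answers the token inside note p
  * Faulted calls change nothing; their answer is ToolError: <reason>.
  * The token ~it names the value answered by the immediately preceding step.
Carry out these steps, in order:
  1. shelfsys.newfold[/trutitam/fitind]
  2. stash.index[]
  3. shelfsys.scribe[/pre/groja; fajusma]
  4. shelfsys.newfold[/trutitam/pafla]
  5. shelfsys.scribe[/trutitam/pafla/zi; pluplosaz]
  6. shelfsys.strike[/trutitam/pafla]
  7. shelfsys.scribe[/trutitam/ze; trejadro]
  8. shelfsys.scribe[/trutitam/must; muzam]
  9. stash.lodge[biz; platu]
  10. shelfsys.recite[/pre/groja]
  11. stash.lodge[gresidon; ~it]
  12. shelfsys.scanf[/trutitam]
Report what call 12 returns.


Answer: [fitind/, must, pafla/, ze]

Derivation:
·→ newfold(p→/trutitam/fitind)
·← ok
·→ index()
·← []
·→ scribe(p→/pre/groja, c→fajusma)
·← overwrote
·→ newfold(p→/trutitam/pafla)
·← ok
·→ scribe(p→/trutitam/pafla/zi, c→pluplosaz)
·← created
·→ strike(p→/trutitam/pafla)
·← ToolError: not empty
·→ scribe(p→/trutitam/ze, c→trejadro)
·← created
·→ scribe(p→/trutitam/must, c→muzam)
·← created
·→ lodge(k→biz, v→platu)
·← nil
·→ recite(p→/pre/groja)
·← fajusma
·→ lodge(k→gresidon, v→~it)
·← nil
·→ scanf(p→/trutitam)
·← [fitind/, must, pafla/, ze]


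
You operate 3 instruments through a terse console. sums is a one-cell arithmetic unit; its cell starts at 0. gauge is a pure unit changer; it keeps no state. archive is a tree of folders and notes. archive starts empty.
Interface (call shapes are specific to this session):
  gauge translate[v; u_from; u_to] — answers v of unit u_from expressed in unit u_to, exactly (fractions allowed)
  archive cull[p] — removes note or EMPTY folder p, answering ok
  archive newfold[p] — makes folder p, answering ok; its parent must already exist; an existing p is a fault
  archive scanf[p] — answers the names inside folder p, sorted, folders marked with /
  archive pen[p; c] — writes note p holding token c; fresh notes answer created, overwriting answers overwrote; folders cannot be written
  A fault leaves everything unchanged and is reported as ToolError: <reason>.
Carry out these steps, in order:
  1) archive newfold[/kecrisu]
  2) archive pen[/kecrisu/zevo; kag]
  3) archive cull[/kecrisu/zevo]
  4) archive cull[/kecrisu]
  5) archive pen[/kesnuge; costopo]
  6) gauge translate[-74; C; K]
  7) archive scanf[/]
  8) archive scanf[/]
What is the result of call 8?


>> archive newfold(p=/kecrisu)
<< ok
>> archive pen(p=/kecrisu/zevo, c=kag)
<< created
>> archive cull(p=/kecrisu/zevo)
<< ok
>> archive cull(p=/kecrisu)
<< ok
>> archive pen(p=/kesnuge, c=costopo)
<< created
>> gauge translate(v=-74, u_from=C, u_to=K)
<< 3983/20
>> archive scanf(p=/)
<< [kesnuge]
>> archive scanf(p=/)
<< [kesnuge]

Answer: [kesnuge]


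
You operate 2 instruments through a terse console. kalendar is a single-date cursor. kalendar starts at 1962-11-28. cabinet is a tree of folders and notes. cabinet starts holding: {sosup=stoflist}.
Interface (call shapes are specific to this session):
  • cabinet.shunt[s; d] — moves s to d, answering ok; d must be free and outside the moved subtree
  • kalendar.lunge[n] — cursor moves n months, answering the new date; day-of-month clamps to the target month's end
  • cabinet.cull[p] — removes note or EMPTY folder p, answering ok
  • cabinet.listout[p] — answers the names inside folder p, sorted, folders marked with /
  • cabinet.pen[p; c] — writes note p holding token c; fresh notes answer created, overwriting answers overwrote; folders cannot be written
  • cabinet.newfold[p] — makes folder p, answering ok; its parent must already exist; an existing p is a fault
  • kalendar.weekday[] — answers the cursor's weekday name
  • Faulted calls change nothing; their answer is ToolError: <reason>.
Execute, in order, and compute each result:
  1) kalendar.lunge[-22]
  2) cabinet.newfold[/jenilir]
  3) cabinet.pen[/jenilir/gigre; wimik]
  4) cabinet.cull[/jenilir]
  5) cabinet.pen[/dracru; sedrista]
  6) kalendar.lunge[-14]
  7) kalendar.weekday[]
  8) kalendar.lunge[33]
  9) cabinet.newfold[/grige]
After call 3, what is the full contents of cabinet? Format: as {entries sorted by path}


Answer: {jenilir/, jenilir/gigre=wimik, sosup=stoflist}

Derivation:
Invoking kalendar.lunge(n: -22), giving 1961-01-28.
Invoking cabinet.newfold(p: /jenilir), and get ok.
Invoking cabinet.pen(p: /jenilir/gigre, c: wimik), and observe created.
I run cabinet.cull(p: /jenilir), giving ToolError: not empty.
Then cabinet.pen(p: /dracru, c: sedrista), giving created.
I try kalendar.lunge(n: -14), yielding 1959-11-28.
I use kalendar.weekday, and get Saturday.
I run kalendar.lunge(n: 33), and observe 1962-08-28.
I call cabinet.newfold(p: /grige), and get ok.


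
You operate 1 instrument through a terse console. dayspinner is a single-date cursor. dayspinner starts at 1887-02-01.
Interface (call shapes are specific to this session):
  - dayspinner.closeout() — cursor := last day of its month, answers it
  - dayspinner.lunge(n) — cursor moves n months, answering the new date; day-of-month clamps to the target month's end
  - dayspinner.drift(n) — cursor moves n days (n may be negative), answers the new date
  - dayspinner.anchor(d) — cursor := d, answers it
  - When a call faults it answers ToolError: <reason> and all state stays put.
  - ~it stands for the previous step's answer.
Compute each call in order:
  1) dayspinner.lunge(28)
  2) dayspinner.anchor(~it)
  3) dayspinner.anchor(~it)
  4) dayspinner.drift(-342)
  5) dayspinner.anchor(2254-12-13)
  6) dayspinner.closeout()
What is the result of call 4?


! dayspinner.lunge(n='28') == 1889-06-01
! dayspinner.anchor(d='~it') == 1889-06-01
! dayspinner.anchor(d='~it') == 1889-06-01
! dayspinner.drift(n='-342') == 1888-06-24
! dayspinner.anchor(d='2254-12-13') == 2254-12-13
! dayspinner.closeout() == 2254-12-31

Answer: 1888-06-24


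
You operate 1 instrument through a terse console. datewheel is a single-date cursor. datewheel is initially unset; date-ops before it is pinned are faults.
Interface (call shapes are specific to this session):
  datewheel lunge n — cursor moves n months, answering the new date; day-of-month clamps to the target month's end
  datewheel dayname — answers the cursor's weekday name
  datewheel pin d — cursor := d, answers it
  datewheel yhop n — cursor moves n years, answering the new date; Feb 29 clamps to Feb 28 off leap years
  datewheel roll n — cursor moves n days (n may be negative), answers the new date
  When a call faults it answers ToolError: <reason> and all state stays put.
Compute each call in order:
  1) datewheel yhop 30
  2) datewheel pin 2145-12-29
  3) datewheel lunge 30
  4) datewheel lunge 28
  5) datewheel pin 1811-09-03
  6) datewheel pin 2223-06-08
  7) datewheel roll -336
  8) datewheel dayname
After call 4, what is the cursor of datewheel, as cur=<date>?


Invoking datewheel yhop on n='30', and get ToolError: no date set.
Invoking datewheel pin on d='2145-12-29', and observe 2145-12-29.
I run datewheel lunge on n='30', → 2148-06-29.
Now I run datewheel lunge on n='28', and observe 2150-10-29.
Using datewheel pin on d='1811-09-03', yielding 1811-09-03.
I use datewheel pin on d='2223-06-08': 2223-06-08.
I run datewheel roll on n='-336', → 2222-07-07.
I run datewheel dayname(), yielding Sunday.

Answer: cur=2150-10-29
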